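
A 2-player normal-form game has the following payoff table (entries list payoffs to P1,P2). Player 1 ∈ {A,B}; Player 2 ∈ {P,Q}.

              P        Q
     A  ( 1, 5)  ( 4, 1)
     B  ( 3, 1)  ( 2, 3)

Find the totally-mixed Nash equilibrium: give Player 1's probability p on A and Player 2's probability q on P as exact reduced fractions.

P1 indiff ⇒ q·1+(1-q)·4 = q·3+(1-q)·2 ⇒ q(-2) = (1-q)(-2) ⇒ q = 1/2
P2 indiff ⇒ p·5+(1-p)·1 = p·1+(1-p)·3 ⇒ p(4) = (1-p)(2) ⇒ p = 1/3

P1 mixes 1/3 on A; P2 mixes 1/2 on P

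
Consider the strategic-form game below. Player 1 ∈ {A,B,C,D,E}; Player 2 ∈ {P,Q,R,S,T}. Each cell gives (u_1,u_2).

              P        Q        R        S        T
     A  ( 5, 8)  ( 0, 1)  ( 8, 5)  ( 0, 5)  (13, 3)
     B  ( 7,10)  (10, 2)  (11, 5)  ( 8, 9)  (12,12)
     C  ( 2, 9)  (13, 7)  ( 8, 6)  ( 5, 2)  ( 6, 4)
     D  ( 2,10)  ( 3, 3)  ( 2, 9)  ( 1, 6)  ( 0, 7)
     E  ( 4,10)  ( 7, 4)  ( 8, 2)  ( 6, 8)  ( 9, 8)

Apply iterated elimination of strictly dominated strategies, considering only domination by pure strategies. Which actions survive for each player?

IESDS → P1:{A,B} P2:{P,T}

P1 drop D (B beats it: P:7>2 Q:10>3 R:11>2 S:8>1 T:12>0)
P1 drop E (B beats it: P:7>4 Q:10>7 R:11>8 S:8>6 T:12>9)
P2 drop Q (P beats it: A:8>1 B:10>2 C:9>7)
P1 drop C (B beats it: P:7>2 R:11>8 S:8>5 T:12>6)
P2 drop R (P beats it: A:8>5 B:10>5)
P2 drop S (P beats it: A:8>5 B:10>9)
P1→{A,B} P2→{P,T}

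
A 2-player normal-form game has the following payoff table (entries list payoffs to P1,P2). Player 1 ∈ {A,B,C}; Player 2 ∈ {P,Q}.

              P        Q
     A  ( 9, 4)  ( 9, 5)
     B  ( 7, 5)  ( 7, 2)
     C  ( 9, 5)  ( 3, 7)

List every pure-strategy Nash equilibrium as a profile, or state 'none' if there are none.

(A,P): not NE [P2→Q gives 5>4]
(A,Q): NE
(B,P): not NE [P1→C gives 9>7]
(B,Q): not NE [P1→A gives 9>7; P2→P gives 5>2]
(C,P): not NE [P2→Q gives 7>5]
(C,Q): not NE [P1→A gives 9>3]

Nash profiles: (A,Q)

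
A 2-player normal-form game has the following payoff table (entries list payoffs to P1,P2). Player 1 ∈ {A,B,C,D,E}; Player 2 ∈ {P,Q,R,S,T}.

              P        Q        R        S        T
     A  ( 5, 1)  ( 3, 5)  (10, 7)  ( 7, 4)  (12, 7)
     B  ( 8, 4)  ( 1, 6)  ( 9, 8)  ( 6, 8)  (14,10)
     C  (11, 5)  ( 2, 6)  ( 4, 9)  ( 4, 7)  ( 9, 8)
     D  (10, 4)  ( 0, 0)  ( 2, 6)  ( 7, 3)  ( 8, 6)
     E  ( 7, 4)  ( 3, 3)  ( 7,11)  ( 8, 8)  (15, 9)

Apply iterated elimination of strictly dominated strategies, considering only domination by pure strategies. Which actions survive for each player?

P2 drop P (R beats it: A:7>1 B:8>4 C:9>5 D:6>4 E:11>4)
P1 drop C (A beats it: Q:3>2 R:10>4 S:7>4 T:12>9)
P1 drop D (E beats it: Q:3>0 R:7>2 S:8>7 T:15>8)
P2 drop Q (R beats it: A:7>5 B:8>6 E:11>3)
P2 drop S (T beats it: A:7>4 B:10>8 E:9>8)
P1→{A,B,E} P2→{R,T}

Remaining: P1:{A,B,E} P2:{R,T}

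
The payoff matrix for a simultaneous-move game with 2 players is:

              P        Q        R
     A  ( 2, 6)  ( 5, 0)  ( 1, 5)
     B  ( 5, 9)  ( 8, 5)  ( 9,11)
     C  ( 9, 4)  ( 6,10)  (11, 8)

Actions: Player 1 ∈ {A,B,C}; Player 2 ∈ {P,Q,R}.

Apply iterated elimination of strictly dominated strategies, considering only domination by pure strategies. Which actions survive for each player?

P1 drop A (B beats it: P:5>2 Q:8>5 R:9>1)
P2 drop P (R beats it: B:11>9 C:8>4)
P1→{B,C} P2→{Q,R}

Survivors P1:{B,C} P2:{Q,R}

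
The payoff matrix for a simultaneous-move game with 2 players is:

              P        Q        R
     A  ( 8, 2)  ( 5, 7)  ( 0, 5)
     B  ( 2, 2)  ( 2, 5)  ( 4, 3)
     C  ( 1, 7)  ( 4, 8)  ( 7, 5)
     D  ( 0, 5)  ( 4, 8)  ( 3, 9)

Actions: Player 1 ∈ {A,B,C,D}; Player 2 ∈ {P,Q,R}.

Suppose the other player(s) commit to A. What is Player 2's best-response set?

u_2(P vs A) = 2
u_2(Q vs A) = 7
u_2(R vs A) = 5
max payoff 7 at {Q}

BR_2 = {Q}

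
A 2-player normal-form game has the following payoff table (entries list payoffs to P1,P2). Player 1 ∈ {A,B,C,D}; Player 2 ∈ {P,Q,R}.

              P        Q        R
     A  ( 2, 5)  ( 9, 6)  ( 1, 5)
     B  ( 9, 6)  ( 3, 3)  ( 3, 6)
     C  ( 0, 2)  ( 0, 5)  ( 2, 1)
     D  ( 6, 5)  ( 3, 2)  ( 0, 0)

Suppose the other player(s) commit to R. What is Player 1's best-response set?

u_1(A vs R) = 1
u_1(B vs R) = 3
u_1(C vs R) = 2
u_1(D vs R) = 0
max payoff 3 at {B}

BR_1 = {B}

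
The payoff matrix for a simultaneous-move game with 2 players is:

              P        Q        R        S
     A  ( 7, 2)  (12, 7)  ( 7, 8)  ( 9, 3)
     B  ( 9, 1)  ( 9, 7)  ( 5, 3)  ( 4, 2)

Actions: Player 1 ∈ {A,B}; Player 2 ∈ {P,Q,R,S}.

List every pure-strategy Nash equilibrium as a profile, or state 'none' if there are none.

Nash profiles: (A,R)

(A,P): not NE [P1→B gives 9>7; P2→R gives 8>2]
(A,Q): not NE [P2→R gives 8>7]
(A,R): NE
(A,S): not NE [P2→R gives 8>3]
(B,P): not NE [P2→Q gives 7>1]
(B,Q): not NE [P1→A gives 12>9]
(B,R): not NE [P1→A gives 7>5; P2→Q gives 7>3]
(B,S): not NE [P1→A gives 9>4; P2→Q gives 7>2]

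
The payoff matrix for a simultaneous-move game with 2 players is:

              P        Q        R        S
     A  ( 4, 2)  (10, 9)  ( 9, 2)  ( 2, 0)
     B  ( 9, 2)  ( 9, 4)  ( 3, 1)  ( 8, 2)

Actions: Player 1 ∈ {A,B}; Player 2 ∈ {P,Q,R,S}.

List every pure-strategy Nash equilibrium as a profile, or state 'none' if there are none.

(A,P): not NE [P1→B gives 9>4; P2→Q gives 9>2]
(A,Q): NE
(A,R): not NE [P2→Q gives 9>2]
(A,S): not NE [P1→B gives 8>2; P2→Q gives 9>0]
(B,P): not NE [P2→Q gives 4>2]
(B,Q): not NE [P1→A gives 10>9]
(B,R): not NE [P1→A gives 9>3; P2→Q gives 4>1]
(B,S): not NE [P2→Q gives 4>2]

PSNE = {(A,Q)}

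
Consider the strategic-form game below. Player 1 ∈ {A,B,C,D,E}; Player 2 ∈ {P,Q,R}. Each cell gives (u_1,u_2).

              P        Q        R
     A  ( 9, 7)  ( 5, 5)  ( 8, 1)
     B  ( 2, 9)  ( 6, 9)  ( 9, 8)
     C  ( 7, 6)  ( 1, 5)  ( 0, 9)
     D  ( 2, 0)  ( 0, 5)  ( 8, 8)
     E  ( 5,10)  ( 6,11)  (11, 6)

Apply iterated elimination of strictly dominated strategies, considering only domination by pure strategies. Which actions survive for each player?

Survivors P1:{A,B,E} P2:{P,Q}

P1 drop C (A beats it: P:9>7 Q:5>1 R:8>0)
P1 drop D (E beats it: P:5>2 Q:6>0 R:11>8)
P2 drop R (P beats it: A:7>1 B:9>8 E:10>6)
P1→{A,B,E} P2→{P,Q}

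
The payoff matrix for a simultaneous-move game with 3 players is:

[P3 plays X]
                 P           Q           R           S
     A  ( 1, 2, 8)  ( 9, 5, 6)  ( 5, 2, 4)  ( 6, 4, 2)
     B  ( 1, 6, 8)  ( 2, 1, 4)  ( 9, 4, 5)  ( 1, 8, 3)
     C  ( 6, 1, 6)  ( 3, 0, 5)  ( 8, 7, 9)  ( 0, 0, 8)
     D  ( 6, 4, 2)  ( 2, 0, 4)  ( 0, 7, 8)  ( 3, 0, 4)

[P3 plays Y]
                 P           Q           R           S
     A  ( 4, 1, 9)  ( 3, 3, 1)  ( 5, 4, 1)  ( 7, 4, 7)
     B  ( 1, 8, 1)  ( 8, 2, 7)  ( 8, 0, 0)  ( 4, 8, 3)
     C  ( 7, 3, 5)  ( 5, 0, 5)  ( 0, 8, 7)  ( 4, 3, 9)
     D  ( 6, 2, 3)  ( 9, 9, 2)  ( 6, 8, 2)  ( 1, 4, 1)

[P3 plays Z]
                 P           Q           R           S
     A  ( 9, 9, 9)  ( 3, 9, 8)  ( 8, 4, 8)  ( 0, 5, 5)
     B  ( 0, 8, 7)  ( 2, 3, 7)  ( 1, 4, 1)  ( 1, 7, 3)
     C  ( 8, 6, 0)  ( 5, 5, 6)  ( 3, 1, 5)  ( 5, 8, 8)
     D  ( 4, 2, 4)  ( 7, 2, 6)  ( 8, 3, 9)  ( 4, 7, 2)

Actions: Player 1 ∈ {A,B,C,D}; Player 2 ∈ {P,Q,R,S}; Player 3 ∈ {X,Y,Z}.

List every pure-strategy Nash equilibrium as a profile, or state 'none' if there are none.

Nash profiles: (A,P,Z), (A,S,Y)

(A,P,X): not NE [P1→D gives 6>1; P2→Q gives 5>2; P3→Z gives 9>8]
(A,P,Y): not NE [P1→C gives 7>4; P2→S gives 4>1]
(A,P,Z): NE
(A,Q,X): not NE [P3→Z gives 8>6]
(A,Q,Y): not NE [P1→D gives 9>3; P2→S gives 4>3; P3→Z gives 8>1]
(A,Q,Z): not NE [P1→D gives 7>3]
(A,R,X): not NE [P1→B gives 9>5; P2→Q gives 5>2; P3→Z gives 8>4]
(A,R,Y): not NE [P1→B gives 8>5; P3→Z gives 8>1]
(A,R,Z): not NE [P2→Q gives 9>4]
(A,S,X): not NE [P2→Q gives 5>4; P3→Y gives 7>2]
(A,S,Y): NE
(A,S,Z): not NE [P1→C gives 5>0; P2→Q gives 9>5; P3→Y gives 7>5]
(B,P,X): not NE [P1→D gives 6>1; P2→S gives 8>6]
(B,P,Y): not NE [P1→C gives 7>1; P3→X gives 8>1]
(B,P,Z): not NE [P1→A gives 9>0; P3→X gives 8>7]
(B,Q,X): not NE [P1→A gives 9>2; P2→S gives 8>1; P3→Z gives 7>4]
(B,Q,Y): not NE [P1→D gives 9>8; P2→S gives 8>2]
(B,Q,Z): not NE [P1→D gives 7>2; P2→P gives 8>3]
(B,R,X): not NE [P2→S gives 8>4]
(B,R,Y): not NE [P2→S gives 8>0; P3→X gives 5>0]
(B,R,Z): not NE [P1→D gives 8>1; P2→P gives 8>4; P3→X gives 5>1]
(B,S,X): not NE [P1→A gives 6>1]
(B,S,Y): not NE [P1→A gives 7>4]
(B,S,Z): not NE [P1→C gives 5>1; P2→P gives 8>7]
(C,P,X): not NE [P2→R gives 7>1]
(C,P,Y): not NE [P2→R gives 8>3; P3→X gives 6>5]
(C,P,Z): not NE [P1→A gives 9>8; P2→S gives 8>6; P3→X gives 6>0]
(C,Q,X): not NE [P1→A gives 9>3; P2→R gives 7>0; P3→Z gives 6>5]
(C,Q,Y): not NE [P1→D gives 9>5; P2→R gives 8>0; P3→Z gives 6>5]
(C,Q,Z): not NE [P1→D gives 7>5; P2→S gives 8>5]
(C,R,X): not NE [P1→B gives 9>8]
(C,R,Y): not NE [P1→B gives 8>0; P3→X gives 9>7]
(C,R,Z): not NE [P1→D gives 8>3; P2→S gives 8>1; P3→X gives 9>5]
(C,S,X): not NE [P1→A gives 6>0; P2→R gives 7>0; P3→Y gives 9>8]
(C,S,Y): not NE [P1→A gives 7>4; P2→R gives 8>3]
(C,S,Z): not NE [P3→Y gives 9>8]
(D,P,X): not NE [P2→R gives 7>4; P3→Z gives 4>2]
(D,P,Y): not NE [P1→C gives 7>6; P2→Q gives 9>2; P3→Z gives 4>3]
(D,P,Z): not NE [P1→A gives 9>4; P2→S gives 7>2]
(D,Q,X): not NE [P1→A gives 9>2; P2→R gives 7>0; P3→Z gives 6>4]
(D,Q,Y): not NE [P3→Z gives 6>2]
(D,Q,Z): not NE [P2→S gives 7>2]
(D,R,X): not NE [P1→B gives 9>0; P3→Z gives 9>8]
(D,R,Y): not NE [P1→B gives 8>6; P2→Q gives 9>8; P3→Z gives 9>2]
(D,R,Z): not NE [P2→S gives 7>3]
(D,S,X): not NE [P1→A gives 6>3; P2→R gives 7>0]
(D,S,Y): not NE [P1→A gives 7>1; P2→Q gives 9>4; P3→X gives 4>1]
(D,S,Z): not NE [P1→C gives 5>4; P3→X gives 4>2]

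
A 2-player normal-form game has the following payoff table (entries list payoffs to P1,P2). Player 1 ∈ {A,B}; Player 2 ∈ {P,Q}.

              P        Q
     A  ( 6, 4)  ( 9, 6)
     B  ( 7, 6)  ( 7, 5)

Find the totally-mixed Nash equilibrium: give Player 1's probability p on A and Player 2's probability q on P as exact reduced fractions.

P1 indiff ⇒ q·6+(1-q)·9 = q·7+(1-q)·7 ⇒ q(-1) = (1-q)(-2) ⇒ q = 2/3
P2 indiff ⇒ p·4+(1-p)·6 = p·6+(1-p)·5 ⇒ p(-2) = (1-p)(-1) ⇒ p = 1/3

p=1/3, q=2/3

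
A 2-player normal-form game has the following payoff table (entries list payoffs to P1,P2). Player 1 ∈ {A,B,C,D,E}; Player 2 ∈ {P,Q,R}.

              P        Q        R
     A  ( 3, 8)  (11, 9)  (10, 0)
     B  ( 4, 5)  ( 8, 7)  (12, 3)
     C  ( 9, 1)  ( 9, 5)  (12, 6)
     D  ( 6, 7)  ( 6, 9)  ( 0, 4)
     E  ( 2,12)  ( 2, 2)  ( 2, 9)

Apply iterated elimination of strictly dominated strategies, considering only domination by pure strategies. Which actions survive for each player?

P1 drop D (C beats it: P:9>6 Q:9>6 R:12>0)
P1 drop E (A beats it: P:3>2 Q:11>2 R:10>2)
P2 drop P (Q beats it: A:9>8 B:7>5 C:5>1)
P1→{A,B,C} P2→{Q,R}

IESDS → P1:{A,B,C} P2:{Q,R}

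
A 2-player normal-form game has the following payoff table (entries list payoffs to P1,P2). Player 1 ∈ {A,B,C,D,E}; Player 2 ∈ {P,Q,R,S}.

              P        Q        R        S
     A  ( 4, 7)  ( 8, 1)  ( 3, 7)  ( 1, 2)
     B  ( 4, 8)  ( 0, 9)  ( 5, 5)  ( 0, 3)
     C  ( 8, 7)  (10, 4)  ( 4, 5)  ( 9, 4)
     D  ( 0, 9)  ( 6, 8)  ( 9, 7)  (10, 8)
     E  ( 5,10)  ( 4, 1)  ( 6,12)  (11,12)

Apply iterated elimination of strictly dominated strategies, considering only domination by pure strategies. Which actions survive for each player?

P1 drop A (C beats it: P:8>4 Q:10>8 R:4>3 S:9>1)
P1 drop B (E beats it: P:5>4 Q:4>0 R:6>5 S:11>0)
P2 drop Q (P beats it: C:7>4 D:9>8 E:10>1)
P1→{C,D,E} P2→{P,R,S}

Remaining: P1:{C,D,E} P2:{P,R,S}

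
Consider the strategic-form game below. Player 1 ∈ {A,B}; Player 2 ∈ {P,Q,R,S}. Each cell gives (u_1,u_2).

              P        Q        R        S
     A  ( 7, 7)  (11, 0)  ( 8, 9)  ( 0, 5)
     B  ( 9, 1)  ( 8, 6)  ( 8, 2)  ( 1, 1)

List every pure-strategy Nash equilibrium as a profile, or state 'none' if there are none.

NE set: (A,R)

(A,P): not NE [P1→B gives 9>7; P2→R gives 9>7]
(A,Q): not NE [P2→R gives 9>0]
(A,R): NE
(A,S): not NE [P1→B gives 1>0; P2→R gives 9>5]
(B,P): not NE [P2→Q gives 6>1]
(B,Q): not NE [P1→A gives 11>8]
(B,R): not NE [P2→Q gives 6>2]
(B,S): not NE [P2→Q gives 6>1]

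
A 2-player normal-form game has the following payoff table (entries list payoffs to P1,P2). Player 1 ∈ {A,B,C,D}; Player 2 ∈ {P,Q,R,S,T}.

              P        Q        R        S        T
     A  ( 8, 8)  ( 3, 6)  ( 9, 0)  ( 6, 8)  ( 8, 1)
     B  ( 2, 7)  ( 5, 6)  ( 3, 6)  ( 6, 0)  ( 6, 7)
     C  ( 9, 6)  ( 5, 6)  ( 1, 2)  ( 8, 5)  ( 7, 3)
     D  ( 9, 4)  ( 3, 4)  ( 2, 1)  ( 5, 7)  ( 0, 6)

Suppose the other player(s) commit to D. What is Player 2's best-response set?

u_2(P vs D) = 4
u_2(Q vs D) = 4
u_2(R vs D) = 1
u_2(S vs D) = 7
u_2(T vs D) = 6
max payoff 7 at {S}

argmax u_2 = {S}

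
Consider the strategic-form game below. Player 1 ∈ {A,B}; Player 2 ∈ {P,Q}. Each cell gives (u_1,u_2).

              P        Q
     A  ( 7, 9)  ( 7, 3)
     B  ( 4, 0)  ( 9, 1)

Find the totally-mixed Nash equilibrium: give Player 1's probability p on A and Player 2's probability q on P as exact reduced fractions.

p=1/7, q=2/5

P1 indiff ⇒ q·7+(1-q)·7 = q·4+(1-q)·9 ⇒ q(3) = (1-q)(2) ⇒ q = 2/5
P2 indiff ⇒ p·9+(1-p)·0 = p·3+(1-p)·1 ⇒ p(6) = (1-p)(1) ⇒ p = 1/7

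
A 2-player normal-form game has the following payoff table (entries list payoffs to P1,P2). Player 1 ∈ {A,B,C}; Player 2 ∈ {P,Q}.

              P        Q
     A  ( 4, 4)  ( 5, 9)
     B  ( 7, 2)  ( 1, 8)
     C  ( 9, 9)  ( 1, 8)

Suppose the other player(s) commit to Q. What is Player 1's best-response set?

argmax u_1 = {A}

u_1(A vs Q) = 5
u_1(B vs Q) = 1
u_1(C vs Q) = 1
max payoff 5 at {A}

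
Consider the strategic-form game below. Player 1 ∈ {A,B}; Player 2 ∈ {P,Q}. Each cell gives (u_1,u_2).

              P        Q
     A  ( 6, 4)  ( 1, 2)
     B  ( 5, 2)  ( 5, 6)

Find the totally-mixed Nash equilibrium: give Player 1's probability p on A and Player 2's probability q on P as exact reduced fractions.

P1 indiff ⇒ q·6+(1-q)·1 = q·5+(1-q)·5 ⇒ q(1) = (1-q)(4) ⇒ q = 4/5
P2 indiff ⇒ p·4+(1-p)·2 = p·2+(1-p)·6 ⇒ p(2) = (1-p)(4) ⇒ p = 2/3

(p,q) = (2/3, 4/5)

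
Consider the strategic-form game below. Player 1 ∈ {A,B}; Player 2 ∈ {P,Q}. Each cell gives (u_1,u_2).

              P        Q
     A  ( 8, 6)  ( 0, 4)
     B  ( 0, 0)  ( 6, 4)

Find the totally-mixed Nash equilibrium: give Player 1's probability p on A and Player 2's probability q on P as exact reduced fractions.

P1 indiff ⇒ q·8+(1-q)·0 = q·0+(1-q)·6 ⇒ q(8) = (1-q)(6) ⇒ q = 3/7
P2 indiff ⇒ p·6+(1-p)·0 = p·4+(1-p)·4 ⇒ p(2) = (1-p)(4) ⇒ p = 2/3

P1 mixes 2/3 on A; P2 mixes 3/7 on P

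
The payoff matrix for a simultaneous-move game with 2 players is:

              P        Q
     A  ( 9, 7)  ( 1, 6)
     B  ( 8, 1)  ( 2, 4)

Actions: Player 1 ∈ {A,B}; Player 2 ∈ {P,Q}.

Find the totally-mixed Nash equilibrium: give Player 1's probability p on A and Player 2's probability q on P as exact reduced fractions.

P1 indiff ⇒ q·9+(1-q)·1 = q·8+(1-q)·2 ⇒ q(1) = (1-q)(1) ⇒ q = 1/2
P2 indiff ⇒ p·7+(1-p)·1 = p·6+(1-p)·4 ⇒ p(1) = (1-p)(3) ⇒ p = 3/4

p=3/4, q=1/2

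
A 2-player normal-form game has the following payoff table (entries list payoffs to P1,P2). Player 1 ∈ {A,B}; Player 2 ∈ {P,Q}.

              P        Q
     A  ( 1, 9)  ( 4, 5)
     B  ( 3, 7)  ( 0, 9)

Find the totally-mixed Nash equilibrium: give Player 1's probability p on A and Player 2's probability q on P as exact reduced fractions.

p=1/3, q=2/3

P1 indiff ⇒ q·1+(1-q)·4 = q·3+(1-q)·0 ⇒ q(-2) = (1-q)(-4) ⇒ q = 2/3
P2 indiff ⇒ p·9+(1-p)·7 = p·5+(1-p)·9 ⇒ p(4) = (1-p)(2) ⇒ p = 1/3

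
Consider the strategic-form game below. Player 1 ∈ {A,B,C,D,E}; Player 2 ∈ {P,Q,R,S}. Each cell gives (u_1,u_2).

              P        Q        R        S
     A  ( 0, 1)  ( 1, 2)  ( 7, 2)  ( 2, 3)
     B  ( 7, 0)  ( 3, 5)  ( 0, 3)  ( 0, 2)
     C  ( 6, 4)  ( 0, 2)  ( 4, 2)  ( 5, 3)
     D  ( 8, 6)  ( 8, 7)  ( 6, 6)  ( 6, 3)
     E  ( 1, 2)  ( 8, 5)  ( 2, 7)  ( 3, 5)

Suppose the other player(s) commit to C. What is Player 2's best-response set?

u_2(P vs C) = 4
u_2(Q vs C) = 2
u_2(R vs C) = 2
u_2(S vs C) = 3
max payoff 4 at {P}

argmax u_2 = {P}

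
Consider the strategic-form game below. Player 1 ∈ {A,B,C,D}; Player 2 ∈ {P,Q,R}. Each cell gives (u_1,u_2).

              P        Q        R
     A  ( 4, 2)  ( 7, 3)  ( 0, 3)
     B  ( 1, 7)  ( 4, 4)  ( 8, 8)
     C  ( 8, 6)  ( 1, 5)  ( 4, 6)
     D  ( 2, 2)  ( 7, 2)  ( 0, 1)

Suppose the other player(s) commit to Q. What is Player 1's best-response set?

u_1(A vs Q) = 7
u_1(B vs Q) = 4
u_1(C vs Q) = 1
u_1(D vs Q) = 7
max payoff 7 at {A,D}

argmax u_1 = {A,D}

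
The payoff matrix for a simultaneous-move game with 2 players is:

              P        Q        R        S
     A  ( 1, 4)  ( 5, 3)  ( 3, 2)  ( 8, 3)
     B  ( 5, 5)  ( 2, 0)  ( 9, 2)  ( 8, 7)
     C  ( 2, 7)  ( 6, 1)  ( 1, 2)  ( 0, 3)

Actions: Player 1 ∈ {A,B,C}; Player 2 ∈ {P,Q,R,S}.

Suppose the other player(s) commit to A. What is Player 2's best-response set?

P2 best: {P}

u_2(P vs A) = 4
u_2(Q vs A) = 3
u_2(R vs A) = 2
u_2(S vs A) = 3
max payoff 4 at {P}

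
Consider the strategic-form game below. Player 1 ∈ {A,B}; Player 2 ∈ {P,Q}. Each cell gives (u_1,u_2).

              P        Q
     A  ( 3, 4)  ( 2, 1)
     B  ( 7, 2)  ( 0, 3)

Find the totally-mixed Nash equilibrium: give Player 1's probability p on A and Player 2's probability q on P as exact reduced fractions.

p=1/4, q=1/3

P1 indiff ⇒ q·3+(1-q)·2 = q·7+(1-q)·0 ⇒ q(-4) = (1-q)(-2) ⇒ q = 1/3
P2 indiff ⇒ p·4+(1-p)·2 = p·1+(1-p)·3 ⇒ p(3) = (1-p)(1) ⇒ p = 1/4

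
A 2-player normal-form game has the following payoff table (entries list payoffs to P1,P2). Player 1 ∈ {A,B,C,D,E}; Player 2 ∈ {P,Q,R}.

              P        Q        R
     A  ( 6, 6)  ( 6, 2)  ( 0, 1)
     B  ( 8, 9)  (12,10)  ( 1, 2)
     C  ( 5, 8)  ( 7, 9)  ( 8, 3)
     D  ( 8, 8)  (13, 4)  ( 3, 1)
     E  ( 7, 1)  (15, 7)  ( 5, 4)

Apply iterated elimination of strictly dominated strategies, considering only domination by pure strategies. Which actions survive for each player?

Survivors P1:{B,D,E} P2:{P,Q}

P1 drop A (B beats it: P:8>6 Q:12>6 R:1>0)
P2 drop R (Q beats it: B:10>2 C:9>3 D:4>1 E:7>4)
P1 drop C (B beats it: P:8>5 Q:12>7)
P1→{B,D,E} P2→{P,Q}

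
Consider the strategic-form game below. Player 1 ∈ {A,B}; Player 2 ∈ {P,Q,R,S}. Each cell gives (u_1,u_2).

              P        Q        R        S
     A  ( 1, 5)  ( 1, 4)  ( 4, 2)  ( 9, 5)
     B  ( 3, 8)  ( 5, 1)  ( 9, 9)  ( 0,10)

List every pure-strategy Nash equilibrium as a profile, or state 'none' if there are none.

(A,P): not NE [P1→B gives 3>1]
(A,Q): not NE [P1→B gives 5>1; P2→S gives 5>4]
(A,R): not NE [P1→B gives 9>4; P2→S gives 5>2]
(A,S): NE
(B,P): not NE [P2→S gives 10>8]
(B,Q): not NE [P2→S gives 10>1]
(B,R): not NE [P2→S gives 10>9]
(B,S): not NE [P1→A gives 9>0]

Nash profiles: (A,S)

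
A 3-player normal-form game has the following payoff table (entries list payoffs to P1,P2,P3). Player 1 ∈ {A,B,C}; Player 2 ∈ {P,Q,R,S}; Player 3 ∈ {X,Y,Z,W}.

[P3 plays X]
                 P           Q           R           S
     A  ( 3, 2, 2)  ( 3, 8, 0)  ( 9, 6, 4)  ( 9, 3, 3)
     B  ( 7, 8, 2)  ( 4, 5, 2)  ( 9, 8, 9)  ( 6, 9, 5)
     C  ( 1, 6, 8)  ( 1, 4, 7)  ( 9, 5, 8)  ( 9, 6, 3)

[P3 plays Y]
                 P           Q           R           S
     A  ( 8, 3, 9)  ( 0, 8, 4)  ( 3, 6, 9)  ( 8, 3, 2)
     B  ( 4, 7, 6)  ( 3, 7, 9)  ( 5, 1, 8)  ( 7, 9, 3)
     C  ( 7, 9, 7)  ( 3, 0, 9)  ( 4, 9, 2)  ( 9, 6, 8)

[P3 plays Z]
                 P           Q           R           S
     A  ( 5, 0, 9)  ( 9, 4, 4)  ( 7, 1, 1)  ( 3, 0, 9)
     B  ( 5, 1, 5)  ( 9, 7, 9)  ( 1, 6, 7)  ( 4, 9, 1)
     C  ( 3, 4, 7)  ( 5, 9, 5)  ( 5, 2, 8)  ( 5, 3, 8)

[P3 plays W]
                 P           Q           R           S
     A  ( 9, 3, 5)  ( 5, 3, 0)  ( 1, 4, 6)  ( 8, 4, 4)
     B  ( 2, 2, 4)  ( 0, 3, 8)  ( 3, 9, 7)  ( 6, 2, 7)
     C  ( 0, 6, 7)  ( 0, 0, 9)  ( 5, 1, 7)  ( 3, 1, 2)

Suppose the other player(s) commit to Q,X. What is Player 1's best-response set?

u_1(A vs Q,X) = 3
u_1(B vs Q,X) = 4
u_1(C vs Q,X) = 1
max payoff 4 at {B}

P1 best: {B}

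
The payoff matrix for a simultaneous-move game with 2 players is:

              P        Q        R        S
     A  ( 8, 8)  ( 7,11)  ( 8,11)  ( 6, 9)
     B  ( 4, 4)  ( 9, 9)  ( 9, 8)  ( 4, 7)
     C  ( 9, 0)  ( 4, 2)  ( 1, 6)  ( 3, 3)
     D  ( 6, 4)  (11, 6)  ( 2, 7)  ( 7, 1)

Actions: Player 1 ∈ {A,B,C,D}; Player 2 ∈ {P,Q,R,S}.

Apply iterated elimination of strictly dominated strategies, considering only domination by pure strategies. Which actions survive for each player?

P2 drop P (Q beats it: A:11>8 B:9>4 C:2>0 D:6>4)
P1 drop C (A beats it: Q:7>4 R:8>1 S:6>3)
P2 drop S (Q beats it: A:11>9 B:9>7 D:6>1)
P1 drop A (B beats it: Q:9>7 R:9>8)
P1→{B,D} P2→{Q,R}

Remaining: P1:{B,D} P2:{Q,R}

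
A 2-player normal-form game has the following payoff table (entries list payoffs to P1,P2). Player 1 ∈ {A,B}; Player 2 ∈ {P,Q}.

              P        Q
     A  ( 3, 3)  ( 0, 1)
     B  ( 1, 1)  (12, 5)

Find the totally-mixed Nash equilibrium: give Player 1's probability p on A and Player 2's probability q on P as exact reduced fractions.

P1 indiff ⇒ q·3+(1-q)·0 = q·1+(1-q)·12 ⇒ q(2) = (1-q)(12) ⇒ q = 6/7
P2 indiff ⇒ p·3+(1-p)·1 = p·1+(1-p)·5 ⇒ p(2) = (1-p)(4) ⇒ p = 2/3

p=2/3, q=6/7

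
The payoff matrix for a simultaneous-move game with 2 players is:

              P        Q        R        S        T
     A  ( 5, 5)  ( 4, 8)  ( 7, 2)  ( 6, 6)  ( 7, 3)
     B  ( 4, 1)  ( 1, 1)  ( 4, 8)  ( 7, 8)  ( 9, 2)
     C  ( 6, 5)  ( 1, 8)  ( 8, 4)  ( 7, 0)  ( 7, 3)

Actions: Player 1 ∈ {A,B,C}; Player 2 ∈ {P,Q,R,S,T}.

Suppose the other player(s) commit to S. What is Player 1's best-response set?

u_1(A vs S) = 6
u_1(B vs S) = 7
u_1(C vs S) = 7
max payoff 7 at {B,C}

argmax u_1 = {B,C}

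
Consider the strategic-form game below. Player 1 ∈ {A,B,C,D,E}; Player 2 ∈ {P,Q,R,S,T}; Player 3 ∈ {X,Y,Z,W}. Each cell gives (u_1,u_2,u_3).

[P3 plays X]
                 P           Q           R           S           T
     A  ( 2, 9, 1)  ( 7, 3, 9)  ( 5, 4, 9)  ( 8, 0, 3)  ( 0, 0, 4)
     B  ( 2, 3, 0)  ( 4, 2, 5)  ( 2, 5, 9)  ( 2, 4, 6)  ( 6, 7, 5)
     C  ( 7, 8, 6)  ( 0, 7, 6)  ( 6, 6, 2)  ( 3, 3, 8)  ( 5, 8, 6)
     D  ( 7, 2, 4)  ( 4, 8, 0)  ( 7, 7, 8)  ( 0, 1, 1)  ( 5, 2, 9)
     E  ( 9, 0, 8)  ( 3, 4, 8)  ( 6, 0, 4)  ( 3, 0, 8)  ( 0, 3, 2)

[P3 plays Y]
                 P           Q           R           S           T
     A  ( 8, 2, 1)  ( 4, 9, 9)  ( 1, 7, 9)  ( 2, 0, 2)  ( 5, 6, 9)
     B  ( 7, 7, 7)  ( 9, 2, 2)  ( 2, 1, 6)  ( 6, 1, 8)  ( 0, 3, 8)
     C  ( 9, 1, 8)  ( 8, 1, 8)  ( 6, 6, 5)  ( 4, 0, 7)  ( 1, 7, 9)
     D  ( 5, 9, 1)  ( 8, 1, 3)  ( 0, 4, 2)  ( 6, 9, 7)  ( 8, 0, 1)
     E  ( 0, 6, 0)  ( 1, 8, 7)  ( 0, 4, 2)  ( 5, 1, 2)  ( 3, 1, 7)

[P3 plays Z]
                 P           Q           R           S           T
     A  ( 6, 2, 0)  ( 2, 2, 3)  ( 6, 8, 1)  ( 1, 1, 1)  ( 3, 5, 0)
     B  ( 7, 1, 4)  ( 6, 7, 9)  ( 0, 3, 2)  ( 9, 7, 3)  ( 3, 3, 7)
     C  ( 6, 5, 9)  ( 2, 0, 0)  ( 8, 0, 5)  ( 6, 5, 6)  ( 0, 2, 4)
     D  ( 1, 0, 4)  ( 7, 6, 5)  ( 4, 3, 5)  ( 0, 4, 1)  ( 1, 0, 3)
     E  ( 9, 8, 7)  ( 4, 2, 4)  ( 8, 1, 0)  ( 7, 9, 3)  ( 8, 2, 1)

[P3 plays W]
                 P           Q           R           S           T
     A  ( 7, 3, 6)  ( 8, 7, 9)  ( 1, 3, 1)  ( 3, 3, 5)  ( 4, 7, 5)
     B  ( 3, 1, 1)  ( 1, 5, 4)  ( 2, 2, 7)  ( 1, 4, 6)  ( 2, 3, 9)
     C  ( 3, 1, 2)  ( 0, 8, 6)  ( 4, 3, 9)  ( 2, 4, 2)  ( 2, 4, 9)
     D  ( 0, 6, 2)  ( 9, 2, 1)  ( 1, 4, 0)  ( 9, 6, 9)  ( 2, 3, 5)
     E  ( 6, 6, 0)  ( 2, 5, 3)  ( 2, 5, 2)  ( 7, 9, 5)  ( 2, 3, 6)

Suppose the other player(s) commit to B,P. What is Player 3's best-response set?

u_3(X vs B,P) = 0
u_3(Y vs B,P) = 7
u_3(Z vs B,P) = 4
u_3(W vs B,P) = 1
max payoff 7 at {Y}

P3 best: {Y}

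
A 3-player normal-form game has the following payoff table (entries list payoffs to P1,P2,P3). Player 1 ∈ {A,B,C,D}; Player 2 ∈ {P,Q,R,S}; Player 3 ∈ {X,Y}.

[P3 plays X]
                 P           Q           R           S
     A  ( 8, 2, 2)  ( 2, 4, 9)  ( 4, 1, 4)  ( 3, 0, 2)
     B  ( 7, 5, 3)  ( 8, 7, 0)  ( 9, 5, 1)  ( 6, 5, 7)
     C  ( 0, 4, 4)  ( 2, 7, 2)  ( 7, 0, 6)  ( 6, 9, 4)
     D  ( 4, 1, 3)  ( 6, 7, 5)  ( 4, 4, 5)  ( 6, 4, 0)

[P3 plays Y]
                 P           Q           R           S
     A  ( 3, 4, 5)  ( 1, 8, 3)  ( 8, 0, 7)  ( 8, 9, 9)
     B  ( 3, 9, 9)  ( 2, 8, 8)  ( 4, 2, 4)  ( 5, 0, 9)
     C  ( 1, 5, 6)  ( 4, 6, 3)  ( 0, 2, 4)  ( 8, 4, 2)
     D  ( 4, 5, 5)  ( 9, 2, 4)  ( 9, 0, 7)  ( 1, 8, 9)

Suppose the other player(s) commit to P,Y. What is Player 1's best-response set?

argmax u_1 = {D}

u_1(A vs P,Y) = 3
u_1(B vs P,Y) = 3
u_1(C vs P,Y) = 1
u_1(D vs P,Y) = 4
max payoff 4 at {D}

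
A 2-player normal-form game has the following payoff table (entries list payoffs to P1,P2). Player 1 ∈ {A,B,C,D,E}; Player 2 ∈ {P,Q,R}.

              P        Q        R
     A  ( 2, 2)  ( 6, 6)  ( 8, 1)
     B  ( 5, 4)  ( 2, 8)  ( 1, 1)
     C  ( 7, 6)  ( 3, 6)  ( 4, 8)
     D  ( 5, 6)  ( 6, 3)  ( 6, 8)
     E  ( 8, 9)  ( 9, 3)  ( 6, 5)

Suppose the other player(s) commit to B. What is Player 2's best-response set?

argmax u_2 = {Q}

u_2(P vs B) = 4
u_2(Q vs B) = 8
u_2(R vs B) = 1
max payoff 8 at {Q}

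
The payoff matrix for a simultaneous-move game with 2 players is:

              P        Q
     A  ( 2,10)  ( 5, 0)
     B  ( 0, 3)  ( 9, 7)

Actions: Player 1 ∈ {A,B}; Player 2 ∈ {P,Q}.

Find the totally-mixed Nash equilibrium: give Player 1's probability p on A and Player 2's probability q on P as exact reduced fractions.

P1 mixes 2/7 on A; P2 mixes 2/3 on P

P1 indiff ⇒ q·2+(1-q)·5 = q·0+(1-q)·9 ⇒ q(2) = (1-q)(4) ⇒ q = 2/3
P2 indiff ⇒ p·10+(1-p)·3 = p·0+(1-p)·7 ⇒ p(10) = (1-p)(4) ⇒ p = 2/7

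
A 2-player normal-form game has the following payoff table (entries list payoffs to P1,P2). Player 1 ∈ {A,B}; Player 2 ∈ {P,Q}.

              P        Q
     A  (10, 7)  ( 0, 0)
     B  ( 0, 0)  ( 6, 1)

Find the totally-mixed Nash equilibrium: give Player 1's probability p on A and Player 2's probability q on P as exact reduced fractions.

p=1/8, q=3/8

P1 indiff ⇒ q·10+(1-q)·0 = q·0+(1-q)·6 ⇒ q(10) = (1-q)(6) ⇒ q = 3/8
P2 indiff ⇒ p·7+(1-p)·0 = p·0+(1-p)·1 ⇒ p(7) = (1-p)(1) ⇒ p = 1/8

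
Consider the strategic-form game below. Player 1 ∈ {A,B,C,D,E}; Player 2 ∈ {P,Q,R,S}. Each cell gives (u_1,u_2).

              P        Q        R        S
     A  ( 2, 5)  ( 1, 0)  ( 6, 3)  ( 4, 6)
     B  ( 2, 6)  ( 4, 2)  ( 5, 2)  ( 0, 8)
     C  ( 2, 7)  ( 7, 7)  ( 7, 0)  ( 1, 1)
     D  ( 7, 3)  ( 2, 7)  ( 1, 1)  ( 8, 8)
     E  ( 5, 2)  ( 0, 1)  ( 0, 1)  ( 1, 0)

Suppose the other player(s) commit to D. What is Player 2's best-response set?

u_2(P vs D) = 3
u_2(Q vs D) = 7
u_2(R vs D) = 1
u_2(S vs D) = 8
max payoff 8 at {S}

BR_2 = {S}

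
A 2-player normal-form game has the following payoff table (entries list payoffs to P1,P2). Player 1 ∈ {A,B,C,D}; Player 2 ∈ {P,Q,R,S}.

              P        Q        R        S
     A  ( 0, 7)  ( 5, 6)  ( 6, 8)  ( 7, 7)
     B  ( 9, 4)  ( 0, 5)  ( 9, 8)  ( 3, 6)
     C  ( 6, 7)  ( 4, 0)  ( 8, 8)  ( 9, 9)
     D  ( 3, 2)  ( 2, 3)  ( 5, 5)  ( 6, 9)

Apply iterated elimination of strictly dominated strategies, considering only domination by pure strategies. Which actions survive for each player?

Remaining: P1:{B,C} P2:{R,S}

P1 drop D (C beats it: P:6>3 Q:4>2 R:8>5 S:9>6)
P2 drop P (R beats it: A:8>7 B:8>4 C:8>7)
P2 drop Q (R beats it: A:8>6 B:8>5 C:8>0)
P1 drop A (C beats it: R:8>6 S:9>7)
P1→{B,C} P2→{R,S}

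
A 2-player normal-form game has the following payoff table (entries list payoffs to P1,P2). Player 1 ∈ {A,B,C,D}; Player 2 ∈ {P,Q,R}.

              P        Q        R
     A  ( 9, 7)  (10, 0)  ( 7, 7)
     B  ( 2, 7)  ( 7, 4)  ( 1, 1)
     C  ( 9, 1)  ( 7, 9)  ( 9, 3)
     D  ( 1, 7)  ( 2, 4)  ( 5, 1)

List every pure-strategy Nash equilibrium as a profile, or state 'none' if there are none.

(A,P): NE
(A,Q): not NE [P2→R gives 7>0]
(A,R): not NE [P1→C gives 9>7]
(B,P): not NE [P1→C gives 9>2]
(B,Q): not NE [P1→A gives 10>7; P2→P gives 7>4]
(B,R): not NE [P1→C gives 9>1; P2→P gives 7>1]
(C,P): not NE [P2→Q gives 9>1]
(C,Q): not NE [P1→A gives 10>7]
(C,R): not NE [P2→Q gives 9>3]
(D,P): not NE [P1→C gives 9>1]
(D,Q): not NE [P1→A gives 10>2; P2→P gives 7>4]
(D,R): not NE [P1→C gives 9>5; P2→P gives 7>1]

NE set: (A,P)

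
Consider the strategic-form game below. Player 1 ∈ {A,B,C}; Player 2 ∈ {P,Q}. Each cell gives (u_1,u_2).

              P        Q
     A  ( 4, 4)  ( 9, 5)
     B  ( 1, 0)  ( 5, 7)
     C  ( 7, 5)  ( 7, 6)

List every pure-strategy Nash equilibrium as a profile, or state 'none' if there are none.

PSNE = {(A,Q)}

(A,P): not NE [P1→C gives 7>4; P2→Q gives 5>4]
(A,Q): NE
(B,P): not NE [P1→C gives 7>1; P2→Q gives 7>0]
(B,Q): not NE [P1→A gives 9>5]
(C,P): not NE [P2→Q gives 6>5]
(C,Q): not NE [P1→A gives 9>7]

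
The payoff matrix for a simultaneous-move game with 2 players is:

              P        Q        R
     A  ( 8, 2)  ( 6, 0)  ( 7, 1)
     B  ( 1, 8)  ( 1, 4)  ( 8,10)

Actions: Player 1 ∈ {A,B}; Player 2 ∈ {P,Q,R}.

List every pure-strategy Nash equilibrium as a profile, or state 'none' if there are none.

(A,P): NE
(A,Q): not NE [P2→P gives 2>0]
(A,R): not NE [P1→B gives 8>7; P2→P gives 2>1]
(B,P): not NE [P1→A gives 8>1; P2→R gives 10>8]
(B,Q): not NE [P1→A gives 6>1; P2→R gives 10>4]
(B,R): NE

PSNE = {(A,P), (B,R)}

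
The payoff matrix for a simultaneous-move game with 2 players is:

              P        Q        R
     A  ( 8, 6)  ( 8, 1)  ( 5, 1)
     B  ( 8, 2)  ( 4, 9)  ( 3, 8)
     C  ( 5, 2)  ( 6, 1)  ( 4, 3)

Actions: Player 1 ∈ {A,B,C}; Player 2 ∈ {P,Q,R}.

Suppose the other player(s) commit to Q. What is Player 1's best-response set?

argmax u_1 = {A}

u_1(A vs Q) = 8
u_1(B vs Q) = 4
u_1(C vs Q) = 6
max payoff 8 at {A}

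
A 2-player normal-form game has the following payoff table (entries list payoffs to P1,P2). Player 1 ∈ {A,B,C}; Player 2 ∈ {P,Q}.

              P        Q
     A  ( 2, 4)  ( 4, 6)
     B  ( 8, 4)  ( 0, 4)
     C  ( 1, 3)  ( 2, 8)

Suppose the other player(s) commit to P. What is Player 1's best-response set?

BR_1 = {B}

u_1(A vs P) = 2
u_1(B vs P) = 8
u_1(C vs P) = 1
max payoff 8 at {B}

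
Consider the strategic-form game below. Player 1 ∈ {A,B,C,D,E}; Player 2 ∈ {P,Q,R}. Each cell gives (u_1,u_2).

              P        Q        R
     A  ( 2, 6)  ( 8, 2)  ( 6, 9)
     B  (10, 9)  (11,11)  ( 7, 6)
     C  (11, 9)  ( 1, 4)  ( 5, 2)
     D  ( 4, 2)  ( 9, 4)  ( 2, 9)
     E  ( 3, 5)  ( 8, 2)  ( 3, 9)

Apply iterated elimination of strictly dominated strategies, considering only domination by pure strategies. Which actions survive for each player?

P1 drop A (B beats it: P:10>2 Q:11>8 R:7>6)
P1 drop D (B beats it: P:10>4 Q:11>9 R:7>2)
P1 drop E (B beats it: P:10>3 Q:11>8 R:7>3)
P2 drop R (P beats it: B:9>6 C:9>2)
P1→{B,C} P2→{P,Q}

Remaining: P1:{B,C} P2:{P,Q}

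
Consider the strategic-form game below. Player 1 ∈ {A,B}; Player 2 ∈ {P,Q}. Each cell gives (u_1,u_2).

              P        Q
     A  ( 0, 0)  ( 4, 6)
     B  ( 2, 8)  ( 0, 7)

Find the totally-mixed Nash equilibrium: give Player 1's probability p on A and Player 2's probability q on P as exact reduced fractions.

(p,q) = (1/7, 2/3)

P1 indiff ⇒ q·0+(1-q)·4 = q·2+(1-q)·0 ⇒ q(-2) = (1-q)(-4) ⇒ q = 2/3
P2 indiff ⇒ p·0+(1-p)·8 = p·6+(1-p)·7 ⇒ p(-6) = (1-p)(-1) ⇒ p = 1/7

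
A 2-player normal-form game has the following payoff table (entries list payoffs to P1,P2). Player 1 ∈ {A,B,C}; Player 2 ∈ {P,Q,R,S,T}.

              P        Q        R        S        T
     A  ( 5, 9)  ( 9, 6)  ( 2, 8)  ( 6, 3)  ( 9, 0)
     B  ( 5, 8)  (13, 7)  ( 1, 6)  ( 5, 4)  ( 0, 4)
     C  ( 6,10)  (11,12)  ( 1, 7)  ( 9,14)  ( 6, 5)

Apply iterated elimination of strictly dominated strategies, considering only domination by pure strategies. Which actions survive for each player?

P2 drop R (P beats it: A:9>8 B:8>6 C:10>7)
P2 drop T (P beats it: A:9>0 B:8>4 C:10>5)
P1 drop A (C beats it: P:6>5 Q:11>9 S:9>6)
P1→{B,C} P2→{P,Q,S}

Survivors P1:{B,C} P2:{P,Q,S}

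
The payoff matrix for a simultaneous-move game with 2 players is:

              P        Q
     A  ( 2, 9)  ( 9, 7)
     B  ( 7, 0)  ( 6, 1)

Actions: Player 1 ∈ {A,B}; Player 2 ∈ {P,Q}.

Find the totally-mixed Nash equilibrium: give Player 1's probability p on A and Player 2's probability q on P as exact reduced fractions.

P1 indiff ⇒ q·2+(1-q)·9 = q·7+(1-q)·6 ⇒ q(-5) = (1-q)(-3) ⇒ q = 3/8
P2 indiff ⇒ p·9+(1-p)·0 = p·7+(1-p)·1 ⇒ p(2) = (1-p)(1) ⇒ p = 1/3

P1 mixes 1/3 on A; P2 mixes 3/8 on P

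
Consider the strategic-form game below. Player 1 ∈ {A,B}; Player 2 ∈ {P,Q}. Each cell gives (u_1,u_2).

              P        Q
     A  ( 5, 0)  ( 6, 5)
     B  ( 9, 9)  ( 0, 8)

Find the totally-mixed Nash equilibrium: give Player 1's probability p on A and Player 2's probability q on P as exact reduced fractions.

P1 indiff ⇒ q·5+(1-q)·6 = q·9+(1-q)·0 ⇒ q(-4) = (1-q)(-6) ⇒ q = 3/5
P2 indiff ⇒ p·0+(1-p)·9 = p·5+(1-p)·8 ⇒ p(-5) = (1-p)(-1) ⇒ p = 1/6

(p,q) = (1/6, 3/5)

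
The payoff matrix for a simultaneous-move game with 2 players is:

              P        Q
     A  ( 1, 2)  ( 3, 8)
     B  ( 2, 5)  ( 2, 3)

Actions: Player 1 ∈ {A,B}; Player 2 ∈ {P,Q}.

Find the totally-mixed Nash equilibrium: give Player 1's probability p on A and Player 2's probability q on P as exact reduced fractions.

(p,q) = (1/4, 1/2)

P1 indiff ⇒ q·1+(1-q)·3 = q·2+(1-q)·2 ⇒ q(-1) = (1-q)(-1) ⇒ q = 1/2
P2 indiff ⇒ p·2+(1-p)·5 = p·8+(1-p)·3 ⇒ p(-6) = (1-p)(-2) ⇒ p = 1/4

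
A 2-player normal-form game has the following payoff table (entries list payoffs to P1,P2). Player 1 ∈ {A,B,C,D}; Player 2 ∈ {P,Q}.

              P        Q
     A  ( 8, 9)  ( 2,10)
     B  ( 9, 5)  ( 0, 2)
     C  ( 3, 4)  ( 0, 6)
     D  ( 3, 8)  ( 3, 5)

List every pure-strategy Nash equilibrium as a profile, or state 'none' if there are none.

(A,P): not NE [P1→B gives 9>8; P2→Q gives 10>9]
(A,Q): not NE [P1→D gives 3>2]
(B,P): NE
(B,Q): not NE [P1→D gives 3>0; P2→P gives 5>2]
(C,P): not NE [P1→B gives 9>3; P2→Q gives 6>4]
(C,Q): not NE [P1→D gives 3>0]
(D,P): not NE [P1→B gives 9>3]
(D,Q): not NE [P2→P gives 8>5]

PSNE = {(B,P)}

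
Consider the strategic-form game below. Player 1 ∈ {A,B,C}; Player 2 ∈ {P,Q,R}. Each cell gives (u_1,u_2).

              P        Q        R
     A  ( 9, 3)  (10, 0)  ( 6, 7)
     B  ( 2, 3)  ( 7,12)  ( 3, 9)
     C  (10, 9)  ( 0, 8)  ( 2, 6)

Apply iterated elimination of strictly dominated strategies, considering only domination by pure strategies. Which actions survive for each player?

Remaining: P1:{A,C} P2:{P,R}

P1 drop B (A beats it: P:9>2 Q:10>7 R:6>3)
P2 drop Q (P beats it: A:3>0 C:9>8)
P1→{A,C} P2→{P,R}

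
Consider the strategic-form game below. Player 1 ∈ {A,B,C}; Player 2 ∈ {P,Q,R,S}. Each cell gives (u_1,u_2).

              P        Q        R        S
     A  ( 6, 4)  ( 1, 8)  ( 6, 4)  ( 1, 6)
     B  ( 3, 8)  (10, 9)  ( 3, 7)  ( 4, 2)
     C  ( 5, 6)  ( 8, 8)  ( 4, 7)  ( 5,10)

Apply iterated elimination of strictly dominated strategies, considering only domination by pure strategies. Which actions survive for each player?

P2 drop P (Q beats it: A:8>4 B:9>8 C:8>6)
P2 drop R (Q beats it: A:8>4 B:9>7 C:8>7)
P1 drop A (B beats it: Q:10>1 S:4>1)
P1→{B,C} P2→{Q,S}

Survivors P1:{B,C} P2:{Q,S}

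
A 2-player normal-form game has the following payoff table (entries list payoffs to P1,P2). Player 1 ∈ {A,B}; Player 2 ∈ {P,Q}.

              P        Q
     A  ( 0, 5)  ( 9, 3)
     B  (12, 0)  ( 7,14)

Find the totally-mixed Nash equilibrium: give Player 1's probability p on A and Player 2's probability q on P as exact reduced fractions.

P1 indiff ⇒ q·0+(1-q)·9 = q·12+(1-q)·7 ⇒ q(-12) = (1-q)(-2) ⇒ q = 1/7
P2 indiff ⇒ p·5+(1-p)·0 = p·3+(1-p)·14 ⇒ p(2) = (1-p)(14) ⇒ p = 7/8

(p,q) = (7/8, 1/7)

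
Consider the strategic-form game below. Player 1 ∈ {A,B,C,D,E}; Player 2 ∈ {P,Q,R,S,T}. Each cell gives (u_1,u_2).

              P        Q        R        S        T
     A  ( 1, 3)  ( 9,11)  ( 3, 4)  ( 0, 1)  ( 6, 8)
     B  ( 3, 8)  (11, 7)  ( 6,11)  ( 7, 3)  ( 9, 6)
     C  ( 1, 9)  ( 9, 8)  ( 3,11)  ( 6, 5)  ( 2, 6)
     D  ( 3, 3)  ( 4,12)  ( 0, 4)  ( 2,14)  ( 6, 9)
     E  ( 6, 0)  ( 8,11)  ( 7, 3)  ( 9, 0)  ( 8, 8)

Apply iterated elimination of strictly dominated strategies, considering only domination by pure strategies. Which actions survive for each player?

P1 drop A (B beats it: P:3>1 Q:11>9 R:6>3 S:7>0 T:9>6)
P1 drop C (B beats it: P:3>1 Q:11>9 R:6>3 S:7>6 T:9>2)
P1 drop D (E beats it: P:6>3 Q:8>4 R:7>0 S:9>2 T:8>6)
P2 drop P (R beats it: B:11>8 E:3>0)
P2 drop S (Q beats it: B:7>3 E:11>0)
P2 drop T (Q beats it: B:7>6 E:11>8)
P1→{B,E} P2→{Q,R}

Remaining: P1:{B,E} P2:{Q,R}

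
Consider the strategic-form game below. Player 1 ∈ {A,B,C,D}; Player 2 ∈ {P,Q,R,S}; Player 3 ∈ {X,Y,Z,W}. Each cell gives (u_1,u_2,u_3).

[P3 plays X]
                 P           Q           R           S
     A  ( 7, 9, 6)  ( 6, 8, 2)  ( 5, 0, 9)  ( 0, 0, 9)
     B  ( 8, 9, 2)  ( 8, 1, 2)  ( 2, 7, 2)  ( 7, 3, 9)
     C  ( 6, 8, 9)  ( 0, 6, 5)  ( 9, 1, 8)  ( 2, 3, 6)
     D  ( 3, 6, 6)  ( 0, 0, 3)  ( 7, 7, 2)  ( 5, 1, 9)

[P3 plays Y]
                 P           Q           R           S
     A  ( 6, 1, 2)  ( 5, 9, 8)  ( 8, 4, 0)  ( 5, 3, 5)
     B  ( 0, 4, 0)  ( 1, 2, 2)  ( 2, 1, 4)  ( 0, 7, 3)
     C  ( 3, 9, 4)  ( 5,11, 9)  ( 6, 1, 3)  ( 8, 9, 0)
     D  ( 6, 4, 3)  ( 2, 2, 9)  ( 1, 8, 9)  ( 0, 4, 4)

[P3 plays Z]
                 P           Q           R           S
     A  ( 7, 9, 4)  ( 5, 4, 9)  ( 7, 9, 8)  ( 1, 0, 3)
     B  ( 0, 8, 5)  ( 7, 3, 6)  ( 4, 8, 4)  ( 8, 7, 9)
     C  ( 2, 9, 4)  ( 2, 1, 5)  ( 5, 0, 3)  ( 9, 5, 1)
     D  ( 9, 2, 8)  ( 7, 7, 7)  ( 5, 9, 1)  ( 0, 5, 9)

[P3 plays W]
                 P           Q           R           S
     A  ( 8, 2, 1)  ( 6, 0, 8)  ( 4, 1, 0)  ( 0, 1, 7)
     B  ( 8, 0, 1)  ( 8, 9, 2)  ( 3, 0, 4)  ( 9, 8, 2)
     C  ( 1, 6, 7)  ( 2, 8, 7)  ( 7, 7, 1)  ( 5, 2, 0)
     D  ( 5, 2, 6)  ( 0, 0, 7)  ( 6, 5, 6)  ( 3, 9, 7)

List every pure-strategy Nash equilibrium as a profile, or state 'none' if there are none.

(A,P,X): not NE [P1→B gives 8>7]
(A,P,Y): not NE [P2→Q gives 9>1; P3→X gives 6>2]
(A,P,Z): not NE [P1→D gives 9>7; P3→X gives 6>4]
(A,P,W): not NE [P3→X gives 6>1]
(A,Q,X): not NE [P1→B gives 8>6; P2→P gives 9>8; P3→Z gives 9>2]
(A,Q,Y): not NE [P3→Z gives 9>8]
(A,Q,Z): not NE [P1→D gives 7>5; P2→R gives 9>4]
(A,Q,W): not NE [P1→B gives 8>6; P2→P gives 2>0; P3→Z gives 9>8]
(A,R,X): not NE [P1→C gives 9>5; P2→P gives 9>0]
(A,R,Y): not NE [P2→Q gives 9>4; P3→X gives 9>0]
(A,R,Z): not NE [P3→X gives 9>8]
(A,R,W): not NE [P1→C gives 7>4; P2→P gives 2>1; P3→X gives 9>0]
(A,S,X): not NE [P1→B gives 7>0; P2→P gives 9>0]
(A,S,Y): not NE [P1→C gives 8>5; P2→Q gives 9>3; P3→X gives 9>5]
(A,S,Z): not NE [P1→C gives 9>1; P2→R gives 9>0; P3→X gives 9>3]
(A,S,W): not NE [P1→B gives 9>0; P2→P gives 2>1; P3→X gives 9>7]
(B,P,X): not NE [P3→Z gives 5>2]
(B,P,Y): not NE [P1→D gives 6>0; P2→S gives 7>4; P3→Z gives 5>0]
(B,P,Z): not NE [P1→D gives 9>0]
(B,P,W): not NE [P2→Q gives 9>0; P3→Z gives 5>1]
(B,Q,X): not NE [P2→P gives 9>1; P3→Z gives 6>2]
(B,Q,Y): not NE [P1→C gives 5>1; P2→S gives 7>2; P3→Z gives 6>2]
(B,Q,Z): not NE [P2→R gives 8>3]
(B,Q,W): not NE [P3→Z gives 6>2]
(B,R,X): not NE [P1→C gives 9>2; P2→P gives 9>7; P3→W gives 4>2]
(B,R,Y): not NE [P1→A gives 8>2; P2→S gives 7>1]
(B,R,Z): not NE [P1→A gives 7>4]
(B,R,W): not NE [P1→C gives 7>3; P2→Q gives 9>0]
(B,S,X): not NE [P2→P gives 9>3]
(B,S,Y): not NE [P1→C gives 8>0; P3→Z gives 9>3]
(B,S,Z): not NE [P1→C gives 9>8; P2→R gives 8>7]
(B,S,W): not NE [P2→Q gives 9>8; P3→Z gives 9>2]
(C,P,X): not NE [P1→B gives 8>6]
(C,P,Y): not NE [P1→D gives 6>3; P2→Q gives 11>9; P3→X gives 9>4]
(C,P,Z): not NE [P1→D gives 9>2; P3→X gives 9>4]
(C,P,W): not NE [P1→B gives 8>1; P2→Q gives 8>6; P3→X gives 9>7]
(C,Q,X): not NE [P1→B gives 8>0; P2→P gives 8>6; P3→Y gives 9>5]
(C,Q,Y): NE
(C,Q,Z): not NE [P1→D gives 7>2; P2→P gives 9>1; P3→Y gives 9>5]
(C,Q,W): not NE [P1→B gives 8>2; P3→Y gives 9>7]
(C,R,X): not NE [P2→P gives 8>1]
(C,R,Y): not NE [P1→A gives 8>6; P2→Q gives 11>1; P3→X gives 8>3]
(C,R,Z): not NE [P1→A gives 7>5; P2→P gives 9>0; P3→X gives 8>3]
(C,R,W): not NE [P2→Q gives 8>7; P3→X gives 8>1]
(C,S,X): not NE [P1→B gives 7>2; P2→P gives 8>3]
(C,S,Y): not NE [P2→Q gives 11>9; P3→X gives 6>0]
(C,S,Z): not NE [P2→P gives 9>5; P3→X gives 6>1]
(C,S,W): not NE [P1→B gives 9>5; P2→Q gives 8>2; P3→X gives 6>0]
(D,P,X): not NE [P1→B gives 8>3; P2→R gives 7>6; P3→Z gives 8>6]
(D,P,Y): not NE [P2→R gives 8>4; P3→Z gives 8>3]
(D,P,Z): not NE [P2→R gives 9>2]
(D,P,W): not NE [P1→B gives 8>5; P2→S gives 9>2; P3→Z gives 8>6]
(D,Q,X): not NE [P1→B gives 8>0; P2→R gives 7>0; P3→Y gives 9>3]
(D,Q,Y): not NE [P1→C gives 5>2; P2→R gives 8>2]
(D,Q,Z): not NE [P2→R gives 9>7; P3→Y gives 9>7]
(D,Q,W): not NE [P1→B gives 8>0; P2→S gives 9>0; P3→Y gives 9>7]
(D,R,X): not NE [P1→C gives 9>7; P3→Y gives 9>2]
(D,R,Y): not NE [P1→A gives 8>1]
(D,R,Z): not NE [P1→A gives 7>5; P3→Y gives 9>1]
(D,R,W): not NE [P1→C gives 7>6; P2→S gives 9>5; P3→Y gives 9>6]
(D,S,X): not NE [P1→B gives 7>5; P2→R gives 7>1]
(D,S,Y): not NE [P1→C gives 8>0; P2→R gives 8>4; P3→Z gives 9>4]
(D,S,Z): not NE [P1→C gives 9>0; P2→R gives 9>5]
(D,S,W): not NE [P1→B gives 9>3; P3→Z gives 9>7]

NE set: (C,Q,Y)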